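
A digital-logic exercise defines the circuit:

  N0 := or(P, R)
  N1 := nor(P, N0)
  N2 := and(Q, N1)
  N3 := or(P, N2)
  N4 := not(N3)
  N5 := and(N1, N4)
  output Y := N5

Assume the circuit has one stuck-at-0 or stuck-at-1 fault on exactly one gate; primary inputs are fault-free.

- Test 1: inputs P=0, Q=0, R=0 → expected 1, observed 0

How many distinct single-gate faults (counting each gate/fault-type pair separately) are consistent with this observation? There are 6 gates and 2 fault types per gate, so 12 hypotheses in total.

6

Fault-free: N0=0, N1=1, N2=0, N3=0, N4=1, N5=1 → 1. Observed 0.
  N0 stuck-at-0: output 1 ✗
  N0 stuck-at-1: output 0 ✓
  N1 stuck-at-0: output 0 ✓
  N1 stuck-at-1: output 1 ✗
  N2 stuck-at-0: output 1 ✗
  N2 stuck-at-1: output 0 ✓
  N3 stuck-at-0: output 1 ✗
  N3 stuck-at-1: output 0 ✓
  N4 stuck-at-0: output 0 ✓
  N4 stuck-at-1: output 1 ✗
  N5 stuck-at-0: output 0 ✓
  N5 stuck-at-1: output 1 ✗
Consistent faults: {N0 stuck-at-1, N1 stuck-at-0, N2 stuck-at-1, N3 stuck-at-1, N4 stuck-at-0, N5 stuck-at-0} — 6 in all.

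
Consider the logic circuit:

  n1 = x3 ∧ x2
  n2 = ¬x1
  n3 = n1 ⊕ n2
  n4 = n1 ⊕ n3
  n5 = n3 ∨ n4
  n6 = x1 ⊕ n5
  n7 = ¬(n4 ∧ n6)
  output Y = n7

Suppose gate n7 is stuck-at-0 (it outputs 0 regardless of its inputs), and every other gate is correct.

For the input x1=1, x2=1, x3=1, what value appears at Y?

Propagate with n7 forced: n1=1, n2=0, n3=1, n4=0, n5=1, n6=0, n7=0 [stuck-at-0].
So Y = 0. (Without the fault it would be 1.)

0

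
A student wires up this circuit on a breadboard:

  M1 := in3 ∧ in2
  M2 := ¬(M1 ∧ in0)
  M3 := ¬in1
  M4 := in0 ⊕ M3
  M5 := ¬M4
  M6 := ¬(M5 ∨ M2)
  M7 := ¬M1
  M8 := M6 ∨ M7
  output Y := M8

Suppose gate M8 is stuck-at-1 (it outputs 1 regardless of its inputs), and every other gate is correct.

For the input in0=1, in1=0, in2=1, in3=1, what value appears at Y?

Propagate with M8 forced: M1=1, M2=0, M3=1, M4=0, M5=1, M6=0, M7=0, M8=1 [stuck-at-1].
So Y = 1. (Without the fault it would be 0.)

1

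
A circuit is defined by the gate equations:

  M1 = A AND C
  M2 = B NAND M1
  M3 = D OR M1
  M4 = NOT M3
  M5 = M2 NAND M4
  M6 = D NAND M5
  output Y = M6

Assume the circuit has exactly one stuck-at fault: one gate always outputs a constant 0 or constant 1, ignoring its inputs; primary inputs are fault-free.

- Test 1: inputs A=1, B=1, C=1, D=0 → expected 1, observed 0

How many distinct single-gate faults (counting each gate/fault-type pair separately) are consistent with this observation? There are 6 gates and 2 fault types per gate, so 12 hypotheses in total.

Fault-free: M1=1, M2=0, M3=1, M4=0, M5=1, M6=1 → 1. Observed 0.
  M1 stuck-at-0: output 1 ✗
  M1 stuck-at-1: output 1 ✗
  M2 stuck-at-0: output 1 ✗
  M2 stuck-at-1: output 1 ✗
  M3 stuck-at-0: output 1 ✗
  M3 stuck-at-1: output 1 ✗
  M4 stuck-at-0: output 1 ✗
  M4 stuck-at-1: output 1 ✗
  M5 stuck-at-0: output 1 ✗
  M5 stuck-at-1: output 1 ✗
  M6 stuck-at-0: output 0 ✓
  M6 stuck-at-1: output 1 ✗
Consistent faults: {M6 stuck-at-0} — 1 in all.

1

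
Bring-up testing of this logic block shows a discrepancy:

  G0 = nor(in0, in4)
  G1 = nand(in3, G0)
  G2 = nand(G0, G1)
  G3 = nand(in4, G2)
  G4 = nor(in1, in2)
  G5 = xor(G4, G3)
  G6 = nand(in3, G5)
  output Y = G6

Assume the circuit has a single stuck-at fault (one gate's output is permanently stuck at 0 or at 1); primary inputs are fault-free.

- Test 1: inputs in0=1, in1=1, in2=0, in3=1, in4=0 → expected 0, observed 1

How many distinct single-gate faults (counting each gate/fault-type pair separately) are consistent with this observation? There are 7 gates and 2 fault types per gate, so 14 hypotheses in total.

4

Fault-free: G0=0, G1=1, G2=1, G3=1, G4=0, G5=1, G6=0 → 0. Observed 1.
  G0 stuck-at-0: output 0 ✗
  G0 stuck-at-1: output 0 ✗
  G1 stuck-at-0: output 0 ✗
  G1 stuck-at-1: output 0 ✗
  G2 stuck-at-0: output 0 ✗
  G2 stuck-at-1: output 0 ✗
  G3 stuck-at-0: output 1 ✓
  G3 stuck-at-1: output 0 ✗
  G4 stuck-at-0: output 0 ✗
  G4 stuck-at-1: output 1 ✓
  G5 stuck-at-0: output 1 ✓
  G5 stuck-at-1: output 0 ✗
  G6 stuck-at-0: output 0 ✗
  G6 stuck-at-1: output 1 ✓
Consistent faults: {G3 stuck-at-0, G4 stuck-at-1, G5 stuck-at-0, G6 stuck-at-1} — 4 in all.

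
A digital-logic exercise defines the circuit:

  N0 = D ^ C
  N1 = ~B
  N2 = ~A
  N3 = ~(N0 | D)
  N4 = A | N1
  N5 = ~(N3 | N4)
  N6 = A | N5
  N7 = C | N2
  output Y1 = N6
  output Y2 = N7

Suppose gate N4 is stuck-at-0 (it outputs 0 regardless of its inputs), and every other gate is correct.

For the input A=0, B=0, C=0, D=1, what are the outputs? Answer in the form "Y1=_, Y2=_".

Y1=1, Y2=1

Propagate with N4 forced: N0=1, N1=1, N2=1, N3=0, N4=0 [stuck-at-0], N5=1, N6=1, N7=1.
So the outputs are Y1=1, Y2=1. (Without the fault they would be Y1=0, Y2=1.)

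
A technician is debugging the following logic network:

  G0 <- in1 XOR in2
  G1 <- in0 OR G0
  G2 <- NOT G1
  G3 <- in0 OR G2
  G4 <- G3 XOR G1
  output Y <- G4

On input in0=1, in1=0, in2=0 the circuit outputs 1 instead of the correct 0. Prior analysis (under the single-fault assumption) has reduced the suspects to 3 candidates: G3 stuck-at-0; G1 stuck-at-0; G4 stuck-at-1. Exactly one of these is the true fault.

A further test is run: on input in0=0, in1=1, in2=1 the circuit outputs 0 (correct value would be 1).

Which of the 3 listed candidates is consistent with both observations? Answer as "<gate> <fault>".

G3 stuck-at-0

Evaluate each candidate on input in0=0, in1=1, in2=1:
  G3 stuck-at-0: G0=0, G1=0, G2=1, G3=0 [stuck-at-0], G4=0 → 0 — matches
  G1 stuck-at-0: G0=0, G1=0 [stuck-at-0], G2=1, G3=1, G4=1 → 1 — eliminated
  G4 stuck-at-1: G0=0, G1=0, G2=1, G3=1, G4=1 [stuck-at-1] → 1 — eliminated
Only G3 stuck-at-0 reproduces the observed 0.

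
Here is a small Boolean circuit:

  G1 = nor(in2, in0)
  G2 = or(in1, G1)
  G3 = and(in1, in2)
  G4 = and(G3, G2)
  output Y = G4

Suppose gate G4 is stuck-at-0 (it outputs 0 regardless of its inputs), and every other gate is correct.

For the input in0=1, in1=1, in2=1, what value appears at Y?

Propagate with G4 forced: G1=0, G2=1, G3=1, G4=0 [stuck-at-0].
So Y = 0. (Without the fault it would be 1.)

0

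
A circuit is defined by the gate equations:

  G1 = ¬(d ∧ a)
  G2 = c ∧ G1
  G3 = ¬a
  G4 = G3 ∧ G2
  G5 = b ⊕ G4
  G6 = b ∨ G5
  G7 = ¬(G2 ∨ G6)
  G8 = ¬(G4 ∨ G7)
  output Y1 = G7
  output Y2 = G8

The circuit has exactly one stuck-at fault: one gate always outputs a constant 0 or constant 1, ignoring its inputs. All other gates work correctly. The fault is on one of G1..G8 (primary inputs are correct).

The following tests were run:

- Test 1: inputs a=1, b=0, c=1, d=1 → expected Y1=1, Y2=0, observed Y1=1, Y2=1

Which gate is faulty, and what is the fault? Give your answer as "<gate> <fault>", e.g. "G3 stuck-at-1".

Fault-free values for test 1 (a=1, b=0, c=1, d=1): G1=0, G2=0, G3=0, G4=0, G5=0, G6=0, G7=1, G8=0, giving Y1=1, Y2=0. Observed Y1=1, Y2=1.
Test 1: faults giving observed Y1=1, Y2=1 are {G8 stuck-at-1}.
Only G8 stuck-at-1 is consistent with every test.

G8 stuck-at-1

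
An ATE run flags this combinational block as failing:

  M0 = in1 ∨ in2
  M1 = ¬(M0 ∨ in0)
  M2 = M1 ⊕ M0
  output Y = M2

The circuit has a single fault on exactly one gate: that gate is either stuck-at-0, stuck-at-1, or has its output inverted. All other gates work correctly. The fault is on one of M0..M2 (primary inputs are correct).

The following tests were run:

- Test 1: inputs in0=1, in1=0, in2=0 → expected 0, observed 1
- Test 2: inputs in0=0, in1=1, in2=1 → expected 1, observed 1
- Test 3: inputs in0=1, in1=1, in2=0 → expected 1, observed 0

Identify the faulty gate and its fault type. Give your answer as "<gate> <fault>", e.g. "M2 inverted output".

M0 inverted output

Fault-free values for test 1 (in0=1, in1=0, in2=0): M0=0, M1=0, M2=0, giving Y=0. Observed 1.
Test 1: faults giving observed 1 are {M0 stuck-at-1, M0 inverted output, M1 stuck-at-1, M1 inverted output, M2 stuck-at-1, M2 inverted output}.
Test 2 (in0=0, in1=1, in2=1): fault-free M0=1, M1=0, M2=1 → 1; observed 1. Eliminates M1 stuck-at-1, M1 inverted output, M2 inverted output.
Test 3 (in0=1, in1=1, in2=0): fault-free M0=1, M1=0, M2=1 → 1; observed 0. Eliminates M0 stuck-at-1, M2 stuck-at-1.
Only M0 inverted output is consistent with every test.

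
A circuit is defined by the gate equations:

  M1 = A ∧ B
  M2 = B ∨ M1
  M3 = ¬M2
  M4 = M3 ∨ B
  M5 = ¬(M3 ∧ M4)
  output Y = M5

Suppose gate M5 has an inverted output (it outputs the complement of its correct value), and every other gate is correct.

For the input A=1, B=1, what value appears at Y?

Propagate with M5 forced: M1=1, M2=1, M3=0, M4=1, M5=0 [inverted output].
So Y = 0. (Without the fault it would be 1.)

0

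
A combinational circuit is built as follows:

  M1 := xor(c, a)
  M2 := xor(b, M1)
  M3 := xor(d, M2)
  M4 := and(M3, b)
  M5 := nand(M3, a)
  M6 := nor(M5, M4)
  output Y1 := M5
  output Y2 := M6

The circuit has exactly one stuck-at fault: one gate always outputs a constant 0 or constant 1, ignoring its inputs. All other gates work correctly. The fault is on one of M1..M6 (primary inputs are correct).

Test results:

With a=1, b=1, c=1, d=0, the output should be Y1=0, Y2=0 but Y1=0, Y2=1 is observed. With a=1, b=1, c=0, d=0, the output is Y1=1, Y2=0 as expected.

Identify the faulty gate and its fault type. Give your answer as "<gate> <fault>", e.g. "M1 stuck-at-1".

M4 stuck-at-0

Fault-free values for test 1 (a=1, b=1, c=1, d=0): M1=0, M2=1, M3=1, M4=1, M5=0, M6=0, giving Y1=0, Y2=0. Observed Y1=0, Y2=1.
Test 1: faults giving observed Y1=0, Y2=1 are {M4 stuck-at-0, M6 stuck-at-1}.
Test 2 (a=1, b=1, c=0, d=0): fault-free M1=1, M2=0, M3=0, M4=0, M5=1, M6=0 → Y1=1, Y2=0; observed Y1=1, Y2=0. Eliminates M6 stuck-at-1.
Only M4 stuck-at-0 is consistent with every test.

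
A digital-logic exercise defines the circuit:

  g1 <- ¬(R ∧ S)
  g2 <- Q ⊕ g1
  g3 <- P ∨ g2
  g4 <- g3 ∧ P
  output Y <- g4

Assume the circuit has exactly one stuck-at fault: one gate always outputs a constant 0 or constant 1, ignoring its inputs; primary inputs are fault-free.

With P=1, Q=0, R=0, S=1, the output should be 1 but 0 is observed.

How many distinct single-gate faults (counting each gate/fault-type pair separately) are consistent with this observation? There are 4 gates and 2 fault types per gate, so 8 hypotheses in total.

Fault-free: g1=1, g2=1, g3=1, g4=1 → 1. Observed 0.
  g1 stuck-at-0: output 1 ✗
  g1 stuck-at-1: output 1 ✗
  g2 stuck-at-0: output 1 ✗
  g2 stuck-at-1: output 1 ✗
  g3 stuck-at-0: output 0 ✓
  g3 stuck-at-1: output 1 ✗
  g4 stuck-at-0: output 0 ✓
  g4 stuck-at-1: output 1 ✗
Consistent faults: {g3 stuck-at-0, g4 stuck-at-0} — 2 in all.

2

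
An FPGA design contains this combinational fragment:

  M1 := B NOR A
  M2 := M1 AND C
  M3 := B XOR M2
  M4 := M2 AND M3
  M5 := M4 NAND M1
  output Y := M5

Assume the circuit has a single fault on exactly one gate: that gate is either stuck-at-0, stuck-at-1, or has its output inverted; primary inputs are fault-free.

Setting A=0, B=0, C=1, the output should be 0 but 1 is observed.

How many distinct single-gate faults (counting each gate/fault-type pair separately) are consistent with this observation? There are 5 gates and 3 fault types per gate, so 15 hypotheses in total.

Fault-free: M1=1, M2=1, M3=1, M4=1, M5=0 → 0. Observed 1.
  M1: stuck-at-0, inverted output ✓; others ✗
  M2: stuck-at-0, inverted output ✓; others ✗
  M3: stuck-at-0, inverted output ✓; others ✗
  M4: stuck-at-0, inverted output ✓; others ✗
  M5: stuck-at-1, inverted output ✓; others ✗
Consistent faults: {M1 stuck-at-0, M1 inverted output, M2 stuck-at-0, M2 inverted output, M3 stuck-at-0, M3 inverted output, M4 stuck-at-0, M4 inverted output, M5 stuck-at-1, M5 inverted output} — 10 in all.

10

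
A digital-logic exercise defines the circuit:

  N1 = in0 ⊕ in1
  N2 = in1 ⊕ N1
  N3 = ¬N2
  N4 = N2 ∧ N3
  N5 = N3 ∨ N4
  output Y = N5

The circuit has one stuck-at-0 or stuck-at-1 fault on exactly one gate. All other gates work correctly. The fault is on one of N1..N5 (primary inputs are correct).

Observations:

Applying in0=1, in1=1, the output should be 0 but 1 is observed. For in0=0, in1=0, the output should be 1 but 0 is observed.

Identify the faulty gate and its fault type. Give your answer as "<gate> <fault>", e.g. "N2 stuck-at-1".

N1 stuck-at-1

Fault-free values for test 1 (in0=1, in1=1): N1=0, N2=1, N3=0, N4=0, N5=0, giving Y=0. Observed 1.
Test 1: faults giving observed 1 are {N1 stuck-at-1, N2 stuck-at-0, N3 stuck-at-1, N4 stuck-at-1, N5 stuck-at-1}.
Test 2 (in0=0, in1=0): fault-free N1=0, N2=0, N3=1, N4=0, N5=1 → 1; observed 0. Eliminates N2 stuck-at-0, N3 stuck-at-1, N4 stuck-at-1, N5 stuck-at-1.
Only N1 stuck-at-1 is consistent with every test.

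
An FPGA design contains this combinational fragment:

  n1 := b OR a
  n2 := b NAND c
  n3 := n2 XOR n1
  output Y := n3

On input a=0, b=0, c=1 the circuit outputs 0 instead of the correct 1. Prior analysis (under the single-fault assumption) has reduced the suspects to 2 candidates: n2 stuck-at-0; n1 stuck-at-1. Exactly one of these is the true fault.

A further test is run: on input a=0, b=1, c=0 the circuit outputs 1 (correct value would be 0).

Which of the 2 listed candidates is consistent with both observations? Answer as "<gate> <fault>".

n2 stuck-at-0

Evaluate each candidate on input a=0, b=1, c=0:
  n2 stuck-at-0: n1=1, n2=0 [stuck-at-0], n3=1 → 1 — matches
  n1 stuck-at-1: n1=1 [stuck-at-1], n2=1, n3=0 → 0 — eliminated
Only n2 stuck-at-0 reproduces the observed 1.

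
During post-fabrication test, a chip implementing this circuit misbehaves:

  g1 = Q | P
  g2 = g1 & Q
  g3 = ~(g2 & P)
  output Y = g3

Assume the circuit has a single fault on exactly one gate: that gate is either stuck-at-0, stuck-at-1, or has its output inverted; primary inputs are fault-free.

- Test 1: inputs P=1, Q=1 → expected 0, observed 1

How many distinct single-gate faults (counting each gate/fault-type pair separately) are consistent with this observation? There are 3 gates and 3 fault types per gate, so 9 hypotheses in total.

6

Fault-free: g1=1, g2=1, g3=0 → 0. Observed 1.
  g1 stuck-at-0: output 1 ✓
  g1 stuck-at-1: output 0 ✗
  g1 inverted output: output 1 ✓
  g2 stuck-at-0: output 1 ✓
  g2 stuck-at-1: output 0 ✗
  g2 inverted output: output 1 ✓
  g3 stuck-at-0: output 0 ✗
  g3 stuck-at-1: output 1 ✓
  g3 inverted output: output 1 ✓
Consistent faults: {g1 stuck-at-0, g1 inverted output, g2 stuck-at-0, g2 inverted output, g3 stuck-at-1, g3 inverted output} — 6 in all.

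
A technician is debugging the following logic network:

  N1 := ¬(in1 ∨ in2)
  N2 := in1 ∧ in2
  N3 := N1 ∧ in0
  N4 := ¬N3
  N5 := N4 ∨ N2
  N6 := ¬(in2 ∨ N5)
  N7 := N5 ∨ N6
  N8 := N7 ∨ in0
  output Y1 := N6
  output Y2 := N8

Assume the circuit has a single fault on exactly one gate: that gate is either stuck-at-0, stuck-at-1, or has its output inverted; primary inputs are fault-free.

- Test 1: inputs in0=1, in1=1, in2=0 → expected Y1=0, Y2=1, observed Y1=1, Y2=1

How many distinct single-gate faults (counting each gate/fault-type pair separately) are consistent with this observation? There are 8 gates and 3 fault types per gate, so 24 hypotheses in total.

Fault-free: N1=0, N2=0, N3=0, N4=1, N5=1, N6=0, N7=1, N8=1 → Y1=0, Y2=1. Observed Y1=1, Y2=1.
  N1: stuck-at-1, inverted output ✓; others ✗
  N2: none of the 3 fault types match ✗
  N3: stuck-at-1, inverted output ✓; others ✗
  N4: stuck-at-0, inverted output ✓; others ✗
  N5: stuck-at-0, inverted output ✓; others ✗
  N6: stuck-at-1, inverted output ✓; others ✗
  N7: none of the 3 fault types match ✗
  N8: none of the 3 fault types match ✗
Consistent faults: {N1 stuck-at-1, N1 inverted output, N3 stuck-at-1, N3 inverted output, N4 stuck-at-0, N4 inverted output, N5 stuck-at-0, N5 inverted output, N6 stuck-at-1, N6 inverted output} — 10 in all.

10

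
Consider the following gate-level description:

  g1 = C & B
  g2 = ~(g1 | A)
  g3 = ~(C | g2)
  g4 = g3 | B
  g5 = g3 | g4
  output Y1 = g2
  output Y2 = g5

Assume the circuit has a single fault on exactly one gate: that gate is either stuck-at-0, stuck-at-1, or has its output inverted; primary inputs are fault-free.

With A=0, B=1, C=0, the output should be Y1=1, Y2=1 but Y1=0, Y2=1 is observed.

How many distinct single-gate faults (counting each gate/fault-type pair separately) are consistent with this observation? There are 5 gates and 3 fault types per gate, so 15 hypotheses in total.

4

Fault-free: g1=0, g2=1, g3=0, g4=1, g5=1 → Y1=1, Y2=1. Observed Y1=0, Y2=1.
  g1: stuck-at-1, inverted output ✓; others ✗
  g2: stuck-at-0, inverted output ✓; others ✗
  g3: none of the 3 fault types match ✗
  g4: none of the 3 fault types match ✗
  g5: none of the 3 fault types match ✗
Consistent faults: {g1 stuck-at-1, g1 inverted output, g2 stuck-at-0, g2 inverted output} — 4 in all.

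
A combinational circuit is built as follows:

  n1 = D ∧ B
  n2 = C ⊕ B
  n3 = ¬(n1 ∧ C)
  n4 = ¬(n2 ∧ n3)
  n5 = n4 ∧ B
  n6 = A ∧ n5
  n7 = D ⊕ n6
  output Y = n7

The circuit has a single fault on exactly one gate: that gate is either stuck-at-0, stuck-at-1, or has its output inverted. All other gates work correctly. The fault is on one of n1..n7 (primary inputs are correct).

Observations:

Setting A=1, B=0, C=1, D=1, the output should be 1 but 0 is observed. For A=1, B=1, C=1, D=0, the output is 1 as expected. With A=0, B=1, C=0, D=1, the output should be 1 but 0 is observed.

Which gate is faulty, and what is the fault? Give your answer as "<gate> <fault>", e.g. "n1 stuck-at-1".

n6 stuck-at-1

Fault-free values for test 1 (A=1, B=0, C=1, D=1): n1=0, n2=1, n3=1, n4=0, n5=0, n6=0, n7=1, giving Y=1. Observed 0.
Test 1: faults giving observed 0 are {n5 stuck-at-1, n5 inverted output, n6 stuck-at-1, n6 inverted output, n7 stuck-at-0, n7 inverted output}.
Test 2 (A=1, B=1, C=1, D=0): fault-free n1=0, n2=0, n3=1, n4=1, n5=1, n6=1, n7=1 → 1; observed 1. Eliminates n5 inverted output, n6 inverted output, n7 stuck-at-0, n7 inverted output.
Test 3 (A=0, B=1, C=0, D=1): fault-free n1=1, n2=1, n3=1, n4=0, n5=0, n6=0, n7=1 → 1; observed 0. Eliminates n5 stuck-at-1.
Only n6 stuck-at-1 is consistent with every test.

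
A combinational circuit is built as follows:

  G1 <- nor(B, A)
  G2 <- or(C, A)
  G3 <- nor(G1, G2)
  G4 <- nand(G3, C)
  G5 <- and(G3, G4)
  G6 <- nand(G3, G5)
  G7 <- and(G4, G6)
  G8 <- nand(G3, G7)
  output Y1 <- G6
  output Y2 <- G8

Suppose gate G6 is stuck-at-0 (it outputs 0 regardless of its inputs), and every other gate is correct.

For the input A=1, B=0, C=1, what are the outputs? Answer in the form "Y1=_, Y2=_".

Y1=0, Y2=1

Propagate with G6 forced: G1=0, G2=1, G3=0, G4=1, G5=0, G6=0 [stuck-at-0], G7=0, G8=1.
So the outputs are Y1=0, Y2=1. (Without the fault they would be Y1=1, Y2=1.)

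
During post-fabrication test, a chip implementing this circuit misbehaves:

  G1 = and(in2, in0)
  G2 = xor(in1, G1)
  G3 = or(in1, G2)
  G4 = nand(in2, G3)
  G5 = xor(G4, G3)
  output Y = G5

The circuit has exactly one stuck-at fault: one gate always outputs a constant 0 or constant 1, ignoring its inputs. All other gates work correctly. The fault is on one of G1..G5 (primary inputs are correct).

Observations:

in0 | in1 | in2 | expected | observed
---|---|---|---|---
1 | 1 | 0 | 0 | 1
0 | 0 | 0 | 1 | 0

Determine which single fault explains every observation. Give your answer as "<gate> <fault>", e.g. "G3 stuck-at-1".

G4 stuck-at-0

Fault-free values for test 1 (in0=1, in1=1, in2=0): G1=0, G2=1, G3=1, G4=1, G5=0, giving Y=0. Observed 1.
Test 1: faults giving observed 1 are {G3 stuck-at-0, G4 stuck-at-0, G5 stuck-at-1}.
Test 2 (in0=0, in1=0, in2=0): fault-free G1=0, G2=0, G3=0, G4=1, G5=1 → 1; observed 0. Eliminates G3 stuck-at-0, G5 stuck-at-1.
Only G4 stuck-at-0 is consistent with every test.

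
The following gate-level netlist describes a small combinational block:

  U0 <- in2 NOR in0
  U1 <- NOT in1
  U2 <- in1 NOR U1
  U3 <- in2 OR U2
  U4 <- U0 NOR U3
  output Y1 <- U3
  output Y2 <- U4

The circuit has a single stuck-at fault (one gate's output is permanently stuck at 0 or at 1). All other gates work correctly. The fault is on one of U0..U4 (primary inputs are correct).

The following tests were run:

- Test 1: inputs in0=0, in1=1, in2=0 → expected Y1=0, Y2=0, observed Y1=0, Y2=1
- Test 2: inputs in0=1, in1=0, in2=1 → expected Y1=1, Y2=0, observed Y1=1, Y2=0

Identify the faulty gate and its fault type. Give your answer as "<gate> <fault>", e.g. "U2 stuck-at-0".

U0 stuck-at-0

Fault-free values for test 1 (in0=0, in1=1, in2=0): U0=1, U1=0, U2=0, U3=0, U4=0, giving Y1=0, Y2=0. Observed Y1=0, Y2=1.
Test 1: faults giving observed Y1=0, Y2=1 are {U0 stuck-at-0, U4 stuck-at-1}.
Test 2 (in0=1, in1=0, in2=1): fault-free U0=0, U1=1, U2=0, U3=1, U4=0 → Y1=1, Y2=0; observed Y1=1, Y2=0. Eliminates U4 stuck-at-1.
Only U0 stuck-at-0 is consistent with every test.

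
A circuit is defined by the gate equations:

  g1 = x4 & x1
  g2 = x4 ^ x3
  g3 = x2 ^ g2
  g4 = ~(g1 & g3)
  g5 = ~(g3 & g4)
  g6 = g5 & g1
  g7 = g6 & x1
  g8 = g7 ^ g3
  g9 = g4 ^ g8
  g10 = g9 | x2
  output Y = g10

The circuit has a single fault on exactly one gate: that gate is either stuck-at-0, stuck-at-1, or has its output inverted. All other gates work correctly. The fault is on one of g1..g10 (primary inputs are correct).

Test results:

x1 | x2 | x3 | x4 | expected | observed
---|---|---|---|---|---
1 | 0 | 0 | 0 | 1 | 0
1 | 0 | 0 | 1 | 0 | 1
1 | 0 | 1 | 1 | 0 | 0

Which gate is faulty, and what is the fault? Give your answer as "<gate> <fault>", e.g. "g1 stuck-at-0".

g8 stuck-at-1

Fault-free values for test 1 (x1=1, x2=0, x3=0, x4=0): g1=0, g2=0, g3=0, g4=1, g5=1, g6=0, g7=0, g8=0, g9=1, g10=1, giving Y=1. Observed 0.
Test 1: faults giving observed 0 are {g1 stuck-at-1, g1 inverted output, g2 stuck-at-1, g2 inverted output, g3 stuck-at-1, g3 inverted output, g4 stuck-at-0, g4 inverted output, g6 stuck-at-1, g6 inverted output, g7 stuck-at-1, g7 inverted output, g8 stuck-at-1, g8 inverted output, g9 stuck-at-0, g9 inverted output, g10 stuck-at-0, g10 inverted output}.
Test 2 (x1=1, x2=0, x3=0, x4=1): fault-free g1=1, g2=1, g3=1, g4=0, g5=1, g6=1, g7=1, g8=0, g9=0, g10=0 → 0; observed 1. Eliminates g1 stuck-at-1, g1 inverted output, g2 stuck-at-1, g2 inverted output, g3 stuck-at-1, g3 inverted output, g4 stuck-at-0, g4 inverted output, g6 stuck-at-1, g7 stuck-at-1, g9 stuck-at-0, g10 stuck-at-0.
Test 3 (x1=1, x2=0, x3=1, x4=1): fault-free g1=1, g2=0, g3=0, g4=1, g5=1, g6=1, g7=1, g8=1, g9=0, g10=0 → 0; observed 0. Eliminates g6 inverted output, g7 inverted output, g8 inverted output, g9 inverted output, g10 inverted output.
Only g8 stuck-at-1 is consistent with every test.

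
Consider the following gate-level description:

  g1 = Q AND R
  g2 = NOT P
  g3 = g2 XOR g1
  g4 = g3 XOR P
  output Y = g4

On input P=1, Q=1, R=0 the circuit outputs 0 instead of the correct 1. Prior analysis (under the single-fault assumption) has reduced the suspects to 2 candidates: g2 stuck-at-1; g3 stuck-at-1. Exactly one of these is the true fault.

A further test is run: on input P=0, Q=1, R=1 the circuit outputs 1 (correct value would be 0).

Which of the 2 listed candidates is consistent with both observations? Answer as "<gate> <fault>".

g3 stuck-at-1

Evaluate each candidate on input P=0, Q=1, R=1:
  g2 stuck-at-1: g1=1, g2=1 [stuck-at-1], g3=0, g4=0 → 0 — eliminated
  g3 stuck-at-1: g1=1, g2=1, g3=1 [stuck-at-1], g4=1 → 1 — matches
Only g3 stuck-at-1 reproduces the observed 1.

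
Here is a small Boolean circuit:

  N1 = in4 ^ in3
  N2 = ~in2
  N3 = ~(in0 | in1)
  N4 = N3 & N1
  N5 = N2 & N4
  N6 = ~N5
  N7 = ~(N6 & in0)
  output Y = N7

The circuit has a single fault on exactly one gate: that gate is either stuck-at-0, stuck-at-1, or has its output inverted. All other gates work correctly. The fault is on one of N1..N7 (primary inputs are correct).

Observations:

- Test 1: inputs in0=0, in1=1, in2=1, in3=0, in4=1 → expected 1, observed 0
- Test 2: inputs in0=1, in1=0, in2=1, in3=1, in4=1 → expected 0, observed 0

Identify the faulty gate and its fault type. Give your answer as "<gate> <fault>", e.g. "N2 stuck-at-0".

N7 stuck-at-0

Fault-free values for test 1 (in0=0, in1=1, in2=1, in3=0, in4=1): N1=1, N2=0, N3=0, N4=0, N5=0, N6=1, N7=1, giving Y=1. Observed 0.
Test 1: faults giving observed 0 are {N7 stuck-at-0, N7 inverted output}.
Test 2 (in0=1, in1=0, in2=1, in3=1, in4=1): fault-free N1=0, N2=0, N3=0, N4=0, N5=0, N6=1, N7=0 → 0; observed 0. Eliminates N7 inverted output.
Only N7 stuck-at-0 is consistent with every test.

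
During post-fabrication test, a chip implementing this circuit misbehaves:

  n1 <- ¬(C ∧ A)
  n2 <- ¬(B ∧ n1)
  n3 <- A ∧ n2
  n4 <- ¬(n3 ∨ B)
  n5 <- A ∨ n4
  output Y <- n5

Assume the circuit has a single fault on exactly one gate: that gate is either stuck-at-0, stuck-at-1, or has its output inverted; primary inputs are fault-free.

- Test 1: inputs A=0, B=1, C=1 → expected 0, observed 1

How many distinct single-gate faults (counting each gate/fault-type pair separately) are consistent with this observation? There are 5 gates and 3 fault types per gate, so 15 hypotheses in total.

Fault-free: n1=1, n2=0, n3=0, n4=0, n5=0 → 0. Observed 1.
  n1: none of the 3 fault types match ✗
  n2: none of the 3 fault types match ✗
  n3: none of the 3 fault types match ✗
  n4: stuck-at-1, inverted output ✓; others ✗
  n5: stuck-at-1, inverted output ✓; others ✗
Consistent faults: {n4 stuck-at-1, n4 inverted output, n5 stuck-at-1, n5 inverted output} — 4 in all.

4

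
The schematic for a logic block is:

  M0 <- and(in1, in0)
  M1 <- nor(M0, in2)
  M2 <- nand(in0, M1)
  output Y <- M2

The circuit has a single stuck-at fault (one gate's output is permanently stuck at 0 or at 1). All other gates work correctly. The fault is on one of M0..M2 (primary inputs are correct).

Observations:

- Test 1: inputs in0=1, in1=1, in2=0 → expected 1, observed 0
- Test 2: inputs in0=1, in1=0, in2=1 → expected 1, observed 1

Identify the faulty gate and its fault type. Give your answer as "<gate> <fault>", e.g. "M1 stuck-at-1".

Fault-free values for test 1 (in0=1, in1=1, in2=0): M0=1, M1=0, M2=1, giving Y=1. Observed 0.
Test 1: faults giving observed 0 are {M0 stuck-at-0, M1 stuck-at-1, M2 stuck-at-0}.
Test 2 (in0=1, in1=0, in2=1): fault-free M0=0, M1=0, M2=1 → 1; observed 1. Eliminates M1 stuck-at-1, M2 stuck-at-0.
Only M0 stuck-at-0 is consistent with every test.

M0 stuck-at-0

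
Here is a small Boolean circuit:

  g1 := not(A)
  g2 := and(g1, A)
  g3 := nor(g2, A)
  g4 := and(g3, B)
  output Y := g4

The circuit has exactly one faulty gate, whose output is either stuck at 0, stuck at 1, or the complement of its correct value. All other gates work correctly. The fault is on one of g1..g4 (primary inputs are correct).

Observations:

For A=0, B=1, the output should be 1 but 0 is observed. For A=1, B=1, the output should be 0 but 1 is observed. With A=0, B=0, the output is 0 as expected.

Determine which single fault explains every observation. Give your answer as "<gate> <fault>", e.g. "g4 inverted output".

Fault-free values for test 1 (A=0, B=1): g1=1, g2=0, g3=1, g4=1, giving Y=1. Observed 0.
Test 1: faults giving observed 0 are {g2 stuck-at-1, g2 inverted output, g3 stuck-at-0, g3 inverted output, g4 stuck-at-0, g4 inverted output}.
Test 2 (A=1, B=1): fault-free g1=0, g2=0, g3=0, g4=0 → 0; observed 1. Eliminates g2 stuck-at-1, g2 inverted output, g3 stuck-at-0, g4 stuck-at-0.
Test 3 (A=0, B=0): fault-free g1=1, g2=0, g3=1, g4=0 → 0; observed 0. Eliminates g4 inverted output.
Only g3 inverted output is consistent with every test.

g3 inverted output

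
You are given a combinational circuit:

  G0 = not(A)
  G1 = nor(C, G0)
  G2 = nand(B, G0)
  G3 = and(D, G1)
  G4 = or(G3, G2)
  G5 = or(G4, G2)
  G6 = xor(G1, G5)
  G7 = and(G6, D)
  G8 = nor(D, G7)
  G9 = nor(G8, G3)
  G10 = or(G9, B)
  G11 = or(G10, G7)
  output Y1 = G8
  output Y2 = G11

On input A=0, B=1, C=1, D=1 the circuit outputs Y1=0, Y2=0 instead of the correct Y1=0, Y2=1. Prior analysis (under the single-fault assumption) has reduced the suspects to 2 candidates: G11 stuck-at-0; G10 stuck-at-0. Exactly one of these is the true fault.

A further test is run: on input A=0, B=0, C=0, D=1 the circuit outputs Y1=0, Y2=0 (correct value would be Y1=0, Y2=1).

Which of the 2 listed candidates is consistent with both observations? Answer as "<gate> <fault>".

Evaluate each candidate on input A=0, B=0, C=0, D=1:
  G11 stuck-at-0: G0=1, G1=0, G2=1, G3=0, G4=1, G5=1, G6=1, G7=1, G8=0, G9=1, G10=1, G11=0 [stuck-at-0] → Y1=0, Y2=0 — matches
  G10 stuck-at-0: G0=1, G1=0, G2=1, G3=0, G4=1, G5=1, G6=1, G7=1, G8=0, G9=1, G10=0 [stuck-at-0], G11=1 → Y1=0, Y2=1 — eliminated
Only G11 stuck-at-0 reproduces the observed Y1=0, Y2=0.

G11 stuck-at-0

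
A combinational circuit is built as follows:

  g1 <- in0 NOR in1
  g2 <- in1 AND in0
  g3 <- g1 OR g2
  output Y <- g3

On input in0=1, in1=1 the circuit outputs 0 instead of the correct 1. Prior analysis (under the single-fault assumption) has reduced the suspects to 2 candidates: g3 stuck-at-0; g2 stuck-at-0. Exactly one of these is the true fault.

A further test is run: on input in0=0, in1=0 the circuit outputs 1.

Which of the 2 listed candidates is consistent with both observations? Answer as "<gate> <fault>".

Evaluate each candidate on input in0=0, in1=0:
  g3 stuck-at-0: g1=1, g2=0, g3=0 [stuck-at-0] → 0 — eliminated
  g2 stuck-at-0: g1=1, g2=0 [stuck-at-0], g3=1 → 1 — matches
Only g2 stuck-at-0 reproduces the observed 1.

g2 stuck-at-0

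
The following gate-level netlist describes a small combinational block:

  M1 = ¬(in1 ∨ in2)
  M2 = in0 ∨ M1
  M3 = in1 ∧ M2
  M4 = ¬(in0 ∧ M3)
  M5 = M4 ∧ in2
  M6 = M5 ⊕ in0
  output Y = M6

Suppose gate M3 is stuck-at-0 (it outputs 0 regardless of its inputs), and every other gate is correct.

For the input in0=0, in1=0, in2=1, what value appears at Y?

Propagate with M3 forced: M1=0, M2=0, M3=0 [stuck-at-0], M4=1, M5=1, M6=1.
So Y = 1. (Same as the fault-free value — the fault is masked on this input.)

1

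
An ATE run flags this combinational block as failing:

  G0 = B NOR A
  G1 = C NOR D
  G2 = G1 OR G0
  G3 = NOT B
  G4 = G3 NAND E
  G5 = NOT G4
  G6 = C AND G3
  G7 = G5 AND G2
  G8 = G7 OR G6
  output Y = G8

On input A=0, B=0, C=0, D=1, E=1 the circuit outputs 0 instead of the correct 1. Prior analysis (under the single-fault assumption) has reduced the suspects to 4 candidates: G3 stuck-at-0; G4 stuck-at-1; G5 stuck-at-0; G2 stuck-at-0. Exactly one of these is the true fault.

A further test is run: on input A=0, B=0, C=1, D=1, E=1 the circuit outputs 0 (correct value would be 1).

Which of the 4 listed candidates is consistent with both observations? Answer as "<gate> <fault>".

Evaluate each candidate on input A=0, B=0, C=1, D=1, E=1:
  G3 stuck-at-0: G0=1, G1=0, G2=1, G3=0 [stuck-at-0], G4=1, G5=0, G6=0, G7=0, G8=0 → 0 — matches
  G4 stuck-at-1: G0=1, G1=0, G2=1, G3=1, G4=1 [stuck-at-1], G5=0, G6=1, G7=0, G8=1 → 1 — eliminated
  G5 stuck-at-0: G0=1, G1=0, G2=1, G3=1, G4=0, G5=0 [stuck-at-0], G6=1, G7=0, G8=1 → 1 — eliminated
  G2 stuck-at-0: G0=1, G1=0, G2=0 [stuck-at-0], G3=1, G4=0, G5=1, G6=1, G7=0, G8=1 → 1 — eliminated
Only G3 stuck-at-0 reproduces the observed 0.

G3 stuck-at-0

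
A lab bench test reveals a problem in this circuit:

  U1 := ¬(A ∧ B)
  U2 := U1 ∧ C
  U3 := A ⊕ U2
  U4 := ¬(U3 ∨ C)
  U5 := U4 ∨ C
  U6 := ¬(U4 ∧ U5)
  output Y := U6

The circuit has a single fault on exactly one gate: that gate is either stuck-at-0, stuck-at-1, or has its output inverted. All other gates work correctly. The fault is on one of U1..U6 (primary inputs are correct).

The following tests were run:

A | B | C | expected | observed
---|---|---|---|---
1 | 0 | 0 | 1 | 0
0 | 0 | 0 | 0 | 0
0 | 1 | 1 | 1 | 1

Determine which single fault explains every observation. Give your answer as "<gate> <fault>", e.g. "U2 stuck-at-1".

Fault-free values for test 1 (A=1, B=0, C=0): U1=1, U2=0, U3=1, U4=0, U5=0, U6=1, giving Y=1. Observed 0.
Test 1: faults giving observed 0 are {U2 stuck-at-1, U2 inverted output, U3 stuck-at-0, U3 inverted output, U4 stuck-at-1, U4 inverted output, U6 stuck-at-0, U6 inverted output}.
Test 2 (A=0, B=0, C=0): fault-free U1=1, U2=0, U3=0, U4=1, U5=1, U6=0 → 0; observed 0. Eliminates U2 stuck-at-1, U2 inverted output, U3 inverted output, U4 inverted output, U6 inverted output.
Test 3 (A=0, B=1, C=1): fault-free U1=1, U2=1, U3=1, U4=0, U5=1, U6=1 → 1; observed 1. Eliminates U4 stuck-at-1, U6 stuck-at-0.
Only U3 stuck-at-0 is consistent with every test.

U3 stuck-at-0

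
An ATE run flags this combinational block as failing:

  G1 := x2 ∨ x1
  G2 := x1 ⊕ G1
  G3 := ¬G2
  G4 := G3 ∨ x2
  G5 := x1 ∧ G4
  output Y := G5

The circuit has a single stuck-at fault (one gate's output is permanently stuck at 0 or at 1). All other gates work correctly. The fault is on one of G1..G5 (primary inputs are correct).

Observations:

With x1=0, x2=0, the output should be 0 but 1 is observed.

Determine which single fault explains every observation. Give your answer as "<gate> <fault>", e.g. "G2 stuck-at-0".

G5 stuck-at-1

Fault-free values for test 1 (x1=0, x2=0): G1=0, G2=0, G3=1, G4=1, G5=0, giving Y=0. Observed 1.
Test 1: faults giving observed 1 are {G5 stuck-at-1}.
Only G5 stuck-at-1 is consistent with every test.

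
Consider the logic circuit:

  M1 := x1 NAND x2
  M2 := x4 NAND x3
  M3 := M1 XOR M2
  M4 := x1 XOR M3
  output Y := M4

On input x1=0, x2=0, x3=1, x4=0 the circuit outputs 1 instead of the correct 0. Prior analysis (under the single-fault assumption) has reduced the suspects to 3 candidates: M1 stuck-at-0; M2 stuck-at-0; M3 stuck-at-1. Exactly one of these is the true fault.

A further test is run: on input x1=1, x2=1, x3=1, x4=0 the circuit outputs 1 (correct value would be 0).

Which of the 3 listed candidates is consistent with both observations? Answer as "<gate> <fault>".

Evaluate each candidate on input x1=1, x2=1, x3=1, x4=0:
  M1 stuck-at-0: M1=0 [stuck-at-0], M2=1, M3=1, M4=0 → 0 — eliminated
  M2 stuck-at-0: M1=0, M2=0 [stuck-at-0], M3=0, M4=1 → 1 — matches
  M3 stuck-at-1: M1=0, M2=1, M3=1 [stuck-at-1], M4=0 → 0 — eliminated
Only M2 stuck-at-0 reproduces the observed 1.

M2 stuck-at-0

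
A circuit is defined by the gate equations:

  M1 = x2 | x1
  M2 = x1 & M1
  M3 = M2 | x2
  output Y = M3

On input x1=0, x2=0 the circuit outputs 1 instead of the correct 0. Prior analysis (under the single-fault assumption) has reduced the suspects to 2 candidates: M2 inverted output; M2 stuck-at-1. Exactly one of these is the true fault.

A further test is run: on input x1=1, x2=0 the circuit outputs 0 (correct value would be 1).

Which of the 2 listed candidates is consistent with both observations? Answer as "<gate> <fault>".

Evaluate each candidate on input x1=1, x2=0:
  M2 inverted output: M1=1, M2=0 [inverted output], M3=0 → 0 — matches
  M2 stuck-at-1: M1=1, M2=1 [stuck-at-1], M3=1 → 1 — eliminated
Only M2 inverted output reproduces the observed 0.

M2 inverted output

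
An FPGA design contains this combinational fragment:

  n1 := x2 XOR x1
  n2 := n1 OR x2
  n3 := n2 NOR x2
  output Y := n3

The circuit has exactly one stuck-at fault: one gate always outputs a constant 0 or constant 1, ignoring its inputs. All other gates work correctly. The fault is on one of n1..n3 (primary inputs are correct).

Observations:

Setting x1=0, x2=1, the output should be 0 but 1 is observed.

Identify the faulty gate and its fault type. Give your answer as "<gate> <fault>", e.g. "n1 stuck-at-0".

Fault-free values for test 1 (x1=0, x2=1): n1=1, n2=1, n3=0, giving Y=0. Observed 1.
Test 1: faults giving observed 1 are {n3 stuck-at-1}.
Only n3 stuck-at-1 is consistent with every test.

n3 stuck-at-1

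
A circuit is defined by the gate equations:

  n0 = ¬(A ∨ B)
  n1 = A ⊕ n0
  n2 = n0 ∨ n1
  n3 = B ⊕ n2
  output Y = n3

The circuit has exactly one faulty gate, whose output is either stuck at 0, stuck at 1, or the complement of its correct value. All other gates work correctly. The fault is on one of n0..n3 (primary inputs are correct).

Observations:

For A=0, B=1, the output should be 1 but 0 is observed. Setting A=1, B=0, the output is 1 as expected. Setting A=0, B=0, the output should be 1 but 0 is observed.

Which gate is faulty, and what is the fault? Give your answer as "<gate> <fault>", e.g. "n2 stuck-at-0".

n0 inverted output

Fault-free values for test 1 (A=0, B=1): n0=0, n1=0, n2=0, n3=1, giving Y=1. Observed 0.
Test 1: faults giving observed 0 are {n0 stuck-at-1, n0 inverted output, n1 stuck-at-1, n1 inverted output, n2 stuck-at-1, n2 inverted output, n3 stuck-at-0, n3 inverted output}.
Test 2 (A=1, B=0): fault-free n0=0, n1=1, n2=1, n3=1 → 1; observed 1. Eliminates n1 inverted output, n2 inverted output, n3 stuck-at-0, n3 inverted output.
Test 3 (A=0, B=0): fault-free n0=1, n1=1, n2=1, n3=1 → 1; observed 0. Eliminates n0 stuck-at-1, n1 stuck-at-1, n2 stuck-at-1.
Only n0 inverted output is consistent with every test.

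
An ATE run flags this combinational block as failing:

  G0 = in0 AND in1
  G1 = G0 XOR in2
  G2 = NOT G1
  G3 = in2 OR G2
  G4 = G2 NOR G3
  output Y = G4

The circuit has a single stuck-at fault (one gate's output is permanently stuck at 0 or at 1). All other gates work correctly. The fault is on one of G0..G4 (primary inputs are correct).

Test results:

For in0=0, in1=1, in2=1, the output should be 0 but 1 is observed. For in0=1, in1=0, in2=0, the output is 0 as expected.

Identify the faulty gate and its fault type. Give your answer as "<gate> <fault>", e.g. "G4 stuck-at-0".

G3 stuck-at-0

Fault-free values for test 1 (in0=0, in1=1, in2=1): G0=0, G1=1, G2=0, G3=1, G4=0, giving Y=0. Observed 1.
Test 1: faults giving observed 1 are {G3 stuck-at-0, G4 stuck-at-1}.
Test 2 (in0=1, in1=0, in2=0): fault-free G0=0, G1=0, G2=1, G3=1, G4=0 → 0; observed 0. Eliminates G4 stuck-at-1.
Only G3 stuck-at-0 is consistent with every test.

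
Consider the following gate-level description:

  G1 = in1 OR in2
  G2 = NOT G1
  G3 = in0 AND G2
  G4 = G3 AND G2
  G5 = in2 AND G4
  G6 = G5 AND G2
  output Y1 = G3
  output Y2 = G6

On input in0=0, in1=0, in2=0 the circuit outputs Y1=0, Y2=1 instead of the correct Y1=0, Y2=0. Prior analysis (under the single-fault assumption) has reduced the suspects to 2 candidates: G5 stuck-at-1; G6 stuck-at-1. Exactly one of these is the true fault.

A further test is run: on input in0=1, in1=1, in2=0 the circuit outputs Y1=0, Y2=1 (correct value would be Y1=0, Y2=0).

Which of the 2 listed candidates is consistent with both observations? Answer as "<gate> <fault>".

G6 stuck-at-1

Evaluate each candidate on input in0=1, in1=1, in2=0:
  G5 stuck-at-1: G1=1, G2=0, G3=0, G4=0, G5=1 [stuck-at-1], G6=0 → Y1=0, Y2=0 — eliminated
  G6 stuck-at-1: G1=1, G2=0, G3=0, G4=0, G5=0, G6=1 [stuck-at-1] → Y1=0, Y2=1 — matches
Only G6 stuck-at-1 reproduces the observed Y1=0, Y2=1.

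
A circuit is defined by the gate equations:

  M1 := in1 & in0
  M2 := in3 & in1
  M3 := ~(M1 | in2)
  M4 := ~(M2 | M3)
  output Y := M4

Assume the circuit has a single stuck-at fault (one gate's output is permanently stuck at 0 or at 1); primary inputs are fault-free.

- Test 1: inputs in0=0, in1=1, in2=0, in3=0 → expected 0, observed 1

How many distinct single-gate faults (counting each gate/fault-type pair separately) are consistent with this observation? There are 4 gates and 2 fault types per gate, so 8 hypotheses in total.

Fault-free: M1=0, M2=0, M3=1, M4=0 → 0. Observed 1.
  M1 stuck-at-0: output 0 ✗
  M1 stuck-at-1: output 1 ✓
  M2 stuck-at-0: output 0 ✗
  M2 stuck-at-1: output 0 ✗
  M3 stuck-at-0: output 1 ✓
  M3 stuck-at-1: output 0 ✗
  M4 stuck-at-0: output 0 ✗
  M4 stuck-at-1: output 1 ✓
Consistent faults: {M1 stuck-at-1, M3 stuck-at-0, M4 stuck-at-1} — 3 in all.

3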